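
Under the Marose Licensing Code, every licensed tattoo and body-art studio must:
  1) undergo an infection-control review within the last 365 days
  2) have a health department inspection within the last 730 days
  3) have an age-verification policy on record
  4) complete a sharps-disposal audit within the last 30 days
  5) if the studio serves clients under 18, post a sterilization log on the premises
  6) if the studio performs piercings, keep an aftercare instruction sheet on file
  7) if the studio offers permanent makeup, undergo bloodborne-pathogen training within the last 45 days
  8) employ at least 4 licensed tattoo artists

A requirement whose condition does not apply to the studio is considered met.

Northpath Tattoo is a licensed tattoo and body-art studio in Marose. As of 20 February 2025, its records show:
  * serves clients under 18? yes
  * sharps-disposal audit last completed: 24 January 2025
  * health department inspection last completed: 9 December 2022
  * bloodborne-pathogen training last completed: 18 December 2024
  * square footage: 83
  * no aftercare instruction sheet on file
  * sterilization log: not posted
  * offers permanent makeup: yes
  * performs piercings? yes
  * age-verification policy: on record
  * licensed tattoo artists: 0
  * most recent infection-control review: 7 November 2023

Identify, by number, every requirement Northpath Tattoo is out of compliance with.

1. infection-control review 471 days ago vs limit 365 → not met
2. health department inspection 804 days ago vs limit 730 → not met
3. age-verification policy present → met
4. sharps-disposal audit 27 days ago vs limit 30 → met
5. condition 'serves clients under 18' holds; sterilization log absent → not met
6. condition 'performs piercings' holds; aftercare instruction sheet absent → not met
7. condition 'offers permanent makeup' holds; bloodborne-pathogen training 64 days ago vs limit 45 → not met
8. licensed tattoo artists 0 < 4 → not met
Not met: 1, 2, 5, 6, 7, 8

1, 2, 5, 6, 7, 8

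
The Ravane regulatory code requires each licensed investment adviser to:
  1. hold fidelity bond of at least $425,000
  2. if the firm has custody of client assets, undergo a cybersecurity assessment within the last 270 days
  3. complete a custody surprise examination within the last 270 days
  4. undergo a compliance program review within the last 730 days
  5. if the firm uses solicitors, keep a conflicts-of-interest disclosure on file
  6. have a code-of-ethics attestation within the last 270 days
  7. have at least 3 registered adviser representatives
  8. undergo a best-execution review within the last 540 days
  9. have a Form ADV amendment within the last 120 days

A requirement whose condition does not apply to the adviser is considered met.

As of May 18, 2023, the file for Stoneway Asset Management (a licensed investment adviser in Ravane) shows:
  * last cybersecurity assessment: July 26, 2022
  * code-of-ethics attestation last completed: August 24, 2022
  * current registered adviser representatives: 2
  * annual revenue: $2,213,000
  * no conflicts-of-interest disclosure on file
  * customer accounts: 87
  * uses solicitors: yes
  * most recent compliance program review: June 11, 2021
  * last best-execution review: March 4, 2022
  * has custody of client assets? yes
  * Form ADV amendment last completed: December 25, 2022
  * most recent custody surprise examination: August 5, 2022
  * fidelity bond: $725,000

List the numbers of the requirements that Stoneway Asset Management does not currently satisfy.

1. fidelity bond $725,000 ≥ $425,000 → met
2. condition 'has custody of client assets' holds; cybersecurity assessment 296 days ago vs limit 270 → not met
3. custody surprise examination 286 days ago vs limit 270 → not met
4. compliance program review 706 days ago vs limit 730 → met
5. condition 'uses solicitors' holds; conflicts-of-interest disclosure absent → not met
6. code-of-ethics attestation 267 days ago vs limit 270 → met
7. registered adviser representatives 2 < 3 → not met
8. best-execution review 440 days ago vs limit 540 → met
9. Form ADV amendment 144 days ago vs limit 120 → not met
Not met: 2, 3, 5, 7, 9

2, 3, 5, 7, 9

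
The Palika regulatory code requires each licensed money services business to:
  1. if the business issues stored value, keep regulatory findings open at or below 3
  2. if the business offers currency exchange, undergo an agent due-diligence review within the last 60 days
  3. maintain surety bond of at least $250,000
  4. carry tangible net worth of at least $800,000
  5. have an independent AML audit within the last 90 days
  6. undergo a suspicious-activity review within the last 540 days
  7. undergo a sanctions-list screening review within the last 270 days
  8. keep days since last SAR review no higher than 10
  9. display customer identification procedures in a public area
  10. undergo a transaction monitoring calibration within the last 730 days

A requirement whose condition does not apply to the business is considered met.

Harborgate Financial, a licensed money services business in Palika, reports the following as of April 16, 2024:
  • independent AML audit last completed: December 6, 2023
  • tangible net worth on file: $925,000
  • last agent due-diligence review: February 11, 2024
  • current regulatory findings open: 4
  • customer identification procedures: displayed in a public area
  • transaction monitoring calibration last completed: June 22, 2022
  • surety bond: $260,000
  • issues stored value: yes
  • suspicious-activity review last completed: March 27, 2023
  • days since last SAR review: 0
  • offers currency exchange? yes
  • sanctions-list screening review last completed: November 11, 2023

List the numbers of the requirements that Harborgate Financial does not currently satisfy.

1, 2, 5

1. condition 'issues stored value' holds; regulatory findings open 4 > 3 → not met
2. condition 'offers currency exchange' holds; agent due-diligence review 65 days ago vs limit 60 → not met
3. surety bond $260,000 ≥ $250,000 → met
4. tangible net worth $925,000 ≥ $800,000 → met
5. independent AML audit 132 days ago vs limit 90 → not met
6. suspicious-activity review 386 days ago vs limit 540 → met
7. sanctions-list screening review 157 days ago vs limit 270 → met
8. days since last SAR review 0 ≤ 10 → met
9. customer identification procedures present → met
10. transaction monitoring calibration 664 days ago vs limit 730 → met
Not met: 1, 2, 5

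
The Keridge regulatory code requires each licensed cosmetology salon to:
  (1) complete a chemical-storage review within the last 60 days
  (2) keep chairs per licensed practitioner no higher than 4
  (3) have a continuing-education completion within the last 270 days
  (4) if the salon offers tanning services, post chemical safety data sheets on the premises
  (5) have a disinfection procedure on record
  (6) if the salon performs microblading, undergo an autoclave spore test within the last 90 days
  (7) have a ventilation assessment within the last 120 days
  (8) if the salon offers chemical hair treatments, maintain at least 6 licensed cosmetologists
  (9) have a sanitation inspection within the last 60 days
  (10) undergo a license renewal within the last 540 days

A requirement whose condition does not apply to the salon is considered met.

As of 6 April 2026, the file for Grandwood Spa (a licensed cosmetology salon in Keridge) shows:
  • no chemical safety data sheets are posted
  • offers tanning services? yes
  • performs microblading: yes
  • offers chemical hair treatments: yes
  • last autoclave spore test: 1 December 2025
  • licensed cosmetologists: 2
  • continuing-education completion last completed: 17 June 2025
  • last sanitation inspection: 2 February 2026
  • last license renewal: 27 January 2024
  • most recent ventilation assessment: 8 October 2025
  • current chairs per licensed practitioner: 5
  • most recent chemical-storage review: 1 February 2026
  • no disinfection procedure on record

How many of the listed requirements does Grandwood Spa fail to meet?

10

1. chemical-storage review 64 days ago vs limit 60 → not met
2. chairs per licensed practitioner 5 > 4 → not met
3. continuing-education completion 293 days ago vs limit 270 → not met
4. condition 'offers tanning services' holds; chemical safety data sheets absent → not met
5. disinfection procedure absent → not met
6. condition 'performs microblading' holds; autoclave spore test 126 days ago vs limit 90 → not met
7. ventilation assessment 180 days ago vs limit 120 → not met
8. condition 'offers chemical hair treatments' holds; licensed cosmetologists 2 < 6 → not met
9. sanitation inspection 63 days ago vs limit 60 → not met
10. license renewal 800 days ago vs limit 540 → not met
Not met: 10 of 10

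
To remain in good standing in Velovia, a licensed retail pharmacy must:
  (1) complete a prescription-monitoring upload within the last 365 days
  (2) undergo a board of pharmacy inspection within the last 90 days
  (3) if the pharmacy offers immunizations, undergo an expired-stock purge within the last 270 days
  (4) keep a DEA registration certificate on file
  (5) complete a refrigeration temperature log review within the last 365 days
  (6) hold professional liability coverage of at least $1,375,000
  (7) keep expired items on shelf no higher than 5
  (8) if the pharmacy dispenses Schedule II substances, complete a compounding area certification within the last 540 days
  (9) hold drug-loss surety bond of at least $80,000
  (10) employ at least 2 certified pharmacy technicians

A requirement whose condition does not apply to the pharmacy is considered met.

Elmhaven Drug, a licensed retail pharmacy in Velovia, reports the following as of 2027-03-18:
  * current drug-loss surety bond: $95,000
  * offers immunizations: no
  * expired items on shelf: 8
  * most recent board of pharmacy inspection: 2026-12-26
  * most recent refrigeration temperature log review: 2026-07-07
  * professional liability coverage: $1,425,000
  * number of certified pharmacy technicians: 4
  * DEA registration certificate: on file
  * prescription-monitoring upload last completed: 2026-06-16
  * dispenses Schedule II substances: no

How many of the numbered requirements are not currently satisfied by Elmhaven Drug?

1

1. prescription-monitoring upload 275 days ago vs limit 365 → met
2. board of pharmacy inspection 82 days ago vs limit 90 → met
3. condition 'offers immunizations' does not hold → requirement n/a → met
4. DEA registration certificate present → met
5. refrigeration temperature log review 254 days ago vs limit 365 → met
6. professional liability coverage $1,425,000 ≥ $1,375,000 → met
7. expired items on shelf 8 > 5 → not met
8. condition 'dispenses Schedule II substances' does not hold → requirement n/a → met
9. drug-loss surety bond $95,000 ≥ $80,000 → met
10. certified pharmacy technicians 4 ≥ 2 → met
Not met: 1 of 10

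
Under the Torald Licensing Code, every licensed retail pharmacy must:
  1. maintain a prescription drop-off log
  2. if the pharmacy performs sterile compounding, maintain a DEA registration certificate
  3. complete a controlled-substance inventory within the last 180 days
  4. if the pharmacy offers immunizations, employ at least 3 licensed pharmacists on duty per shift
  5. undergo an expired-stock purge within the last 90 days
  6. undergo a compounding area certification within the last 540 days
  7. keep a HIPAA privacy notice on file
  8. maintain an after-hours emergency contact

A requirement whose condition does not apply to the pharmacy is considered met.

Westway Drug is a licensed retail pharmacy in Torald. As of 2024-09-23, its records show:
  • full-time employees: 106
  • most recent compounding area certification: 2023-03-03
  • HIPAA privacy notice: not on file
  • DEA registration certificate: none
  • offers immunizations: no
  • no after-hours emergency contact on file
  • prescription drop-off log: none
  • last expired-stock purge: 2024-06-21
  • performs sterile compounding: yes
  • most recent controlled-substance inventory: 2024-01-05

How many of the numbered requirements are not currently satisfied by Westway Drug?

7

1. prescription drop-off log absent → not met
2. condition 'performs sterile compounding' holds; DEA registration certificate absent → not met
3. controlled-substance inventory 262 days ago vs limit 180 → not met
4. condition 'offers immunizations' does not hold → requirement n/a → met
5. expired-stock purge 94 days ago vs limit 90 → not met
6. compounding area certification 570 days ago vs limit 540 → not met
7. HIPAA privacy notice absent → not met
8. after-hours emergency contact absent → not met
Not met: 7 of 8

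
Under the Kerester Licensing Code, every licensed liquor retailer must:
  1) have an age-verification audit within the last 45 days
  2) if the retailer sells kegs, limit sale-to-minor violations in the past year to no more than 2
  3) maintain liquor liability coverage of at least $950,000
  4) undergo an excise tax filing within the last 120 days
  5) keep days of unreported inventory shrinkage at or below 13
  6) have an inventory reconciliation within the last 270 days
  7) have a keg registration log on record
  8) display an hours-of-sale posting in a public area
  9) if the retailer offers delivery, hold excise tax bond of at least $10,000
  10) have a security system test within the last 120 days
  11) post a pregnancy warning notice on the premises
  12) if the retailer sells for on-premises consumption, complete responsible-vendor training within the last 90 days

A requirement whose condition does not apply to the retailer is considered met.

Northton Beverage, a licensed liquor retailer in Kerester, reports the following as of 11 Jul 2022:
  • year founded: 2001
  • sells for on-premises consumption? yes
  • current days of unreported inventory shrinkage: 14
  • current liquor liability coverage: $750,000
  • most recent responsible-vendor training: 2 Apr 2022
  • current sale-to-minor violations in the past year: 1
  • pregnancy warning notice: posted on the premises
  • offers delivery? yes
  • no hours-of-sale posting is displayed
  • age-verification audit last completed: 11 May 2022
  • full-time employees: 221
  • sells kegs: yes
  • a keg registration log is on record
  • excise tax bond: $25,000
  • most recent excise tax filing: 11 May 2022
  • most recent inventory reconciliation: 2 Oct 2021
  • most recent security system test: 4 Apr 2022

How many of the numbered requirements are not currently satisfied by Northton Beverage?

6

1. age-verification audit 61 days ago vs limit 45 → not met
2. condition 'sells kegs' holds; sale-to-minor violations in the past year 1 ≤ 2 → met
3. liquor liability coverage $750,000 < $950,000 → not met
4. excise tax filing 61 days ago vs limit 120 → met
5. days of unreported inventory shrinkage 14 > 13 → not met
6. inventory reconciliation 282 days ago vs limit 270 → not met
7. keg registration log present → met
8. hours-of-sale posting absent → not met
9. condition 'offers delivery' holds; excise tax bond $25,000 ≥ $10,000 → met
10. security system test 98 days ago vs limit 120 → met
11. pregnancy warning notice present → met
12. condition 'sells for on-premises consumption' holds; responsible-vendor training 100 days ago vs limit 90 → not met
Not met: 6 of 12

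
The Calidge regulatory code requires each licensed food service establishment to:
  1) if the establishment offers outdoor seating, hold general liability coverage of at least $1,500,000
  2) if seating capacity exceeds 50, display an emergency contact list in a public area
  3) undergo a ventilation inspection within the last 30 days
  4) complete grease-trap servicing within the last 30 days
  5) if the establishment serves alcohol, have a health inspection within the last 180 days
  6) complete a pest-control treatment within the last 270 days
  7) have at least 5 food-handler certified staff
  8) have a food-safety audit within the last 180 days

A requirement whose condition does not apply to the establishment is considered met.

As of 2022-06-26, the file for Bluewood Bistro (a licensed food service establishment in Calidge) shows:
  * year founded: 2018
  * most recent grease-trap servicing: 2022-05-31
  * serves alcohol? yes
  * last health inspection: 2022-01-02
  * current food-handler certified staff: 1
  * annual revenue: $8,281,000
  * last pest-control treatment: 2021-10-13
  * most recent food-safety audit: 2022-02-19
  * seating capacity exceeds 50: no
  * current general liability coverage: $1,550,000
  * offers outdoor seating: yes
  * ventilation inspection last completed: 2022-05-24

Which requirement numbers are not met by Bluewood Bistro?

1. condition 'offers outdoor seating' holds; general liability coverage $1,550,000 ≥ $1,500,000 → met
2. condition 'seating capacity exceeds 50' does not hold → requirement n/a → met
3. ventilation inspection 33 days ago vs limit 30 → not met
4. grease-trap servicing 26 days ago vs limit 30 → met
5. condition 'serves alcohol' holds; health inspection 175 days ago vs limit 180 → met
6. pest-control treatment 256 days ago vs limit 270 → met
7. food-handler certified staff 1 < 5 → not met
8. food-safety audit 127 days ago vs limit 180 → met
Not met: 3, 7

3, 7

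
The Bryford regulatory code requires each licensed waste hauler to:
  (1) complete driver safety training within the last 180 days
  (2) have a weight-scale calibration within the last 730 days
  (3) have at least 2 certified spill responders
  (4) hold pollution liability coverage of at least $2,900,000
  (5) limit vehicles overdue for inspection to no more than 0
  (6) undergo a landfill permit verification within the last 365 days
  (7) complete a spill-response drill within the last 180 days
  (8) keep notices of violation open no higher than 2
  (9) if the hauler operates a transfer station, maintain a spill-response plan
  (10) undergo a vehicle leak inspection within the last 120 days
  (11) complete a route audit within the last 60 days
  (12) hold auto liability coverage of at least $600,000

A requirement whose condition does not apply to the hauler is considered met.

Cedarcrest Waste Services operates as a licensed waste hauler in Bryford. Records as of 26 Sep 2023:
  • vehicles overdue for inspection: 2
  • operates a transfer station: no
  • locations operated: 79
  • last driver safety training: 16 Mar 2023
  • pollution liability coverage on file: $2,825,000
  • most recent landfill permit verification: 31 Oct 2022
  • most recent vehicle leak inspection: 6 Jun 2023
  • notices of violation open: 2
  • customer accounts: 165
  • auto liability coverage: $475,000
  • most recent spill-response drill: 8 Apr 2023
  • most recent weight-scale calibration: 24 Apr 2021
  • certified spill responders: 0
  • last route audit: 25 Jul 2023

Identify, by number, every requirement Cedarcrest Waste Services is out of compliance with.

1. driver safety training 194 days ago vs limit 180 → not met
2. weight-scale calibration 885 days ago vs limit 730 → not met
3. certified spill responders 0 < 2 → not met
4. pollution liability coverage $2,825,000 < $2,900,000 → not met
5. vehicles overdue for inspection 2 > 0 → not met
6. landfill permit verification 330 days ago vs limit 365 → met
7. spill-response drill 171 days ago vs limit 180 → met
8. notices of violation open 2 ≤ 2 → met
9. condition 'operates a transfer station' does not hold → requirement n/a → met
10. vehicle leak inspection 112 days ago vs limit 120 → met
11. route audit 63 days ago vs limit 60 → not met
12. auto liability coverage $475,000 < $600,000 → not met
Not met: 1, 2, 3, 4, 5, 11, 12

1, 2, 3, 4, 5, 11, 12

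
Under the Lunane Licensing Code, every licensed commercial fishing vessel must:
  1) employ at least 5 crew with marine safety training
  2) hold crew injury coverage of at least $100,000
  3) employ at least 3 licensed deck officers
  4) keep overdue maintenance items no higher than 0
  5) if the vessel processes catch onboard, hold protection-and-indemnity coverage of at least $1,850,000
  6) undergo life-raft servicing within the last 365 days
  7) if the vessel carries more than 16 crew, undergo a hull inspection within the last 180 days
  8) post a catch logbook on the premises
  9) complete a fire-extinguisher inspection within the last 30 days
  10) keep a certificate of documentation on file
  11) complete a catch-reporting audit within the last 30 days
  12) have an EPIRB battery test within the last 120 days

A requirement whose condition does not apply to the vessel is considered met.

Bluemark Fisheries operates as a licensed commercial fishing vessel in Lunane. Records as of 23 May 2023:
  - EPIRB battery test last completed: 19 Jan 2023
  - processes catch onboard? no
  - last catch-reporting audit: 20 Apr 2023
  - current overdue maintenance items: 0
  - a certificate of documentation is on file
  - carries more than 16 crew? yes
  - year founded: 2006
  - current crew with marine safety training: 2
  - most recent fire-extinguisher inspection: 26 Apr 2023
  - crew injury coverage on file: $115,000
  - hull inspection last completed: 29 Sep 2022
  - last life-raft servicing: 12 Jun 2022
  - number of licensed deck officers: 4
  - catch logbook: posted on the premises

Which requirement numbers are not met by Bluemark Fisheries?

1, 7, 11, 12

1. crew with marine safety training 2 < 5 → not met
2. crew injury coverage $115,000 ≥ $100,000 → met
3. licensed deck officers 4 ≥ 3 → met
4. overdue maintenance items 0 ≤ 0 → met
5. condition 'processes catch onboard' does not hold → requirement n/a → met
6. life-raft servicing 345 days ago vs limit 365 → met
7. condition 'carries more than 16 crew' holds; hull inspection 236 days ago vs limit 180 → not met
8. catch logbook present → met
9. fire-extinguisher inspection 27 days ago vs limit 30 → met
10. certificate of documentation present → met
11. catch-reporting audit 33 days ago vs limit 30 → not met
12. EPIRB battery test 124 days ago vs limit 120 → not met
Not met: 1, 7, 11, 12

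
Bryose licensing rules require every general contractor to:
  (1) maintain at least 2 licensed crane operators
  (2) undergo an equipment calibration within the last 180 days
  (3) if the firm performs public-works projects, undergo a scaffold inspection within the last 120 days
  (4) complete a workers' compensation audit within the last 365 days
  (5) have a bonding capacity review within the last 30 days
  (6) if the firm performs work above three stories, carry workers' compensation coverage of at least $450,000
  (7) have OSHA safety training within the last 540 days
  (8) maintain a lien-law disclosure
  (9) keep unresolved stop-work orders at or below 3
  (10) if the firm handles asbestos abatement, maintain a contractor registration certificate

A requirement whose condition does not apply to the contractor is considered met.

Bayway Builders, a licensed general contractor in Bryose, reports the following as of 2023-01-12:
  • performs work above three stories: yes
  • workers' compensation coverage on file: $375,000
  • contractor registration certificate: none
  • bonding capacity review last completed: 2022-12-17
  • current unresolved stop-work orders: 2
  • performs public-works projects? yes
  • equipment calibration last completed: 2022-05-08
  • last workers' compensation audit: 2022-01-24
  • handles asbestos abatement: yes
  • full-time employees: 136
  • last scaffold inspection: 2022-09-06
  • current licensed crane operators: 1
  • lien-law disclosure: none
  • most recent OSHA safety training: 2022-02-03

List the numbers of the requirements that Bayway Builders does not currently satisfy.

1, 2, 3, 6, 8, 10

1. licensed crane operators 1 < 2 → not met
2. equipment calibration 249 days ago vs limit 180 → not met
3. condition 'performs public-works projects' holds; scaffold inspection 128 days ago vs limit 120 → not met
4. workers' compensation audit 353 days ago vs limit 365 → met
5. bonding capacity review 26 days ago vs limit 30 → met
6. condition 'performs work above three stories' holds; workers' compensation coverage $375,000 < $450,000 → not met
7. OSHA safety training 343 days ago vs limit 540 → met
8. lien-law disclosure absent → not met
9. unresolved stop-work orders 2 ≤ 3 → met
10. condition 'handles asbestos abatement' holds; contractor registration certificate absent → not met
Not met: 1, 2, 3, 6, 8, 10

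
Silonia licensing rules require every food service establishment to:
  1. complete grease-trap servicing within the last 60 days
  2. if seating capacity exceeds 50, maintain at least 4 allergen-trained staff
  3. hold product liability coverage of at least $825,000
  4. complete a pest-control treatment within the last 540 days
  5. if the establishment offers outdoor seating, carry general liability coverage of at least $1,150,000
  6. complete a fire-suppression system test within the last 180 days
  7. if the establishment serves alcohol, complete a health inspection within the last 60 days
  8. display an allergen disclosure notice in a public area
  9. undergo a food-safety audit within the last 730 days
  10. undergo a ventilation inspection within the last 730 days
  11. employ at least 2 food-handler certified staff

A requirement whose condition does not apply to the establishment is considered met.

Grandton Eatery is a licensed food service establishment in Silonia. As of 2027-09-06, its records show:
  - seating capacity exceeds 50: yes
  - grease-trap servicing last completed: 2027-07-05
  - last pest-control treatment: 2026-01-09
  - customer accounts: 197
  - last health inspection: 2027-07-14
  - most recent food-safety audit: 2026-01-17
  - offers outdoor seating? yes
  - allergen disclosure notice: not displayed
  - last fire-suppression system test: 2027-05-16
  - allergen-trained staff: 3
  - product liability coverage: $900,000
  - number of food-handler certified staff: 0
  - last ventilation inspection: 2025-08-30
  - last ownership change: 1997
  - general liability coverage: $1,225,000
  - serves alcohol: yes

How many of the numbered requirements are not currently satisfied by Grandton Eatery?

6

1. grease-trap servicing 63 days ago vs limit 60 → not met
2. condition 'seating capacity exceeds 50' holds; allergen-trained staff 3 < 4 → not met
3. product liability coverage $900,000 ≥ $825,000 → met
4. pest-control treatment 605 days ago vs limit 540 → not met
5. condition 'offers outdoor seating' holds; general liability coverage $1,225,000 ≥ $1,150,000 → met
6. fire-suppression system test 113 days ago vs limit 180 → met
7. condition 'serves alcohol' holds; health inspection 54 days ago vs limit 60 → met
8. allergen disclosure notice absent → not met
9. food-safety audit 597 days ago vs limit 730 → met
10. ventilation inspection 737 days ago vs limit 730 → not met
11. food-handler certified staff 0 < 2 → not met
Not met: 6 of 11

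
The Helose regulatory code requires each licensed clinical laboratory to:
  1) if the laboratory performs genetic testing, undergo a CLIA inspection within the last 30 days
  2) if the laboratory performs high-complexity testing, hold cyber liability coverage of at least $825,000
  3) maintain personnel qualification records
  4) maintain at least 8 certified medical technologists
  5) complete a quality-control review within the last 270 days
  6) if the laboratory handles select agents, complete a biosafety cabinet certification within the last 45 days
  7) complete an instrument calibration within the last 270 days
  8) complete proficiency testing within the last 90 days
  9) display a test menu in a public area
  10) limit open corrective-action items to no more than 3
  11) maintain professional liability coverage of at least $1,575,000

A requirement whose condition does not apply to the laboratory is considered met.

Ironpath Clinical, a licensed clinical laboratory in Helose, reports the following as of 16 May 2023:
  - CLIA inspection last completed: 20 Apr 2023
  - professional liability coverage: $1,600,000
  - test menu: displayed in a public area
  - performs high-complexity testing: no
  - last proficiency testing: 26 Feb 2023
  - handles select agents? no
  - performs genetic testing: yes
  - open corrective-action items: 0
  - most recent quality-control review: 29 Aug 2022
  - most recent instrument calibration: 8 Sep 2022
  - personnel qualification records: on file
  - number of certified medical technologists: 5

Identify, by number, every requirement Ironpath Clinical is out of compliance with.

4

1. condition 'performs genetic testing' holds; CLIA inspection 26 days ago vs limit 30 → met
2. condition 'performs high-complexity testing' does not hold → requirement n/a → met
3. personnel qualification records present → met
4. certified medical technologists 5 < 8 → not met
5. quality-control review 260 days ago vs limit 270 → met
6. condition 'handles select agents' does not hold → requirement n/a → met
7. instrument calibration 250 days ago vs limit 270 → met
8. proficiency testing 79 days ago vs limit 90 → met
9. test menu present → met
10. open corrective-action items 0 ≤ 3 → met
11. professional liability coverage $1,600,000 ≥ $1,575,000 → met
Not met: 4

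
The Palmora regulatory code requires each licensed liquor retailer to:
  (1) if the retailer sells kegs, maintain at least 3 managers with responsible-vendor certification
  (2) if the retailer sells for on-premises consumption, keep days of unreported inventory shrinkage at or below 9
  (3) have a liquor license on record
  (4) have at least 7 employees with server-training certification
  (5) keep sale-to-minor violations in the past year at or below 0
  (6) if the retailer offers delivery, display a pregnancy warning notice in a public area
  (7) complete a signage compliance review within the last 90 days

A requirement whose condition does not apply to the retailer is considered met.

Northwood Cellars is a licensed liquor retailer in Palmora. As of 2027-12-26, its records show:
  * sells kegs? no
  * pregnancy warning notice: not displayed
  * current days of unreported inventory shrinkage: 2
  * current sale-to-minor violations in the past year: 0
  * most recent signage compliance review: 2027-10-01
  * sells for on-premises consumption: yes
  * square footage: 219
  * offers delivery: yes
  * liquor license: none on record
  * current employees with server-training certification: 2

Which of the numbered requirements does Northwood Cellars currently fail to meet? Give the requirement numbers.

1. condition 'sells kegs' does not hold → requirement n/a → met
2. condition 'sells for on-premises consumption' holds; days of unreported inventory shrinkage 2 ≤ 9 → met
3. liquor license absent → not met
4. employees with server-training certification 2 < 7 → not met
5. sale-to-minor violations in the past year 0 ≤ 0 → met
6. condition 'offers delivery' holds; pregnancy warning notice absent → not met
7. signage compliance review 86 days ago vs limit 90 → met
Not met: 3, 4, 6

3, 4, 6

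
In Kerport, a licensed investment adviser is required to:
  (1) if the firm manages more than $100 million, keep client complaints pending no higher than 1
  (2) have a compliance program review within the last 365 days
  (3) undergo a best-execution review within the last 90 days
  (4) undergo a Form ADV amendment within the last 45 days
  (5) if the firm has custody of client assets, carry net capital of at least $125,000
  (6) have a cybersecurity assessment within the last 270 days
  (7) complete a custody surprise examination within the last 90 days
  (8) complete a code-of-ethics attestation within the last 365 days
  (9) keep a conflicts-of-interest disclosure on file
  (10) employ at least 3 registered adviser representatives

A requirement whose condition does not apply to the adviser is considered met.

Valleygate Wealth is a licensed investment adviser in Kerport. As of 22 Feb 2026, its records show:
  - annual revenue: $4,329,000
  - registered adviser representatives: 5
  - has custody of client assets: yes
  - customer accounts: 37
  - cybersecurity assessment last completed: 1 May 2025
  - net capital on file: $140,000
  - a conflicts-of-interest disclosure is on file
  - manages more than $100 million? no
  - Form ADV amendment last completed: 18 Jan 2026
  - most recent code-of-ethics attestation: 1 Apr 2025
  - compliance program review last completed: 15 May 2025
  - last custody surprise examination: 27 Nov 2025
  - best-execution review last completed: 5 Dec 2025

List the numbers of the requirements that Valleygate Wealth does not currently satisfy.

6

1. condition 'manages more than $100 million' does not hold → requirement n/a → met
2. compliance program review 283 days ago vs limit 365 → met
3. best-execution review 79 days ago vs limit 90 → met
4. Form ADV amendment 35 days ago vs limit 45 → met
5. condition 'has custody of client assets' holds; net capital $140,000 ≥ $125,000 → met
6. cybersecurity assessment 297 days ago vs limit 270 → not met
7. custody surprise examination 87 days ago vs limit 90 → met
8. code-of-ethics attestation 327 days ago vs limit 365 → met
9. conflicts-of-interest disclosure present → met
10. registered adviser representatives 5 ≥ 3 → met
Not met: 6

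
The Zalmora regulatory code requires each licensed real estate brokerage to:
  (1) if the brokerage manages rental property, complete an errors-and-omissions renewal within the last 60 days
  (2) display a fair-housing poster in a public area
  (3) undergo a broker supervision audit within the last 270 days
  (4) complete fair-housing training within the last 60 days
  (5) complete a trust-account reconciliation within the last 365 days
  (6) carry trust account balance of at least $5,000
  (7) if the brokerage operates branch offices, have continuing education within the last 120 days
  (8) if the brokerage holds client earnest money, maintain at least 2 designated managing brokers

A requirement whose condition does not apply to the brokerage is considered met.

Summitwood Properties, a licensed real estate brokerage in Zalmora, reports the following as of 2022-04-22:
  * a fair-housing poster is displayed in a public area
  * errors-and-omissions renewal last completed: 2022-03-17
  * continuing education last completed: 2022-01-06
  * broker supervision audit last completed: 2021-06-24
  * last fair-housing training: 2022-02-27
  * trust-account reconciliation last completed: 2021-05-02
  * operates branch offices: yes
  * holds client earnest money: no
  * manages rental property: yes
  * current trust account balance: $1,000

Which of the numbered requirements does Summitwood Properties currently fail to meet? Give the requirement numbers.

3, 6

1. condition 'manages rental property' holds; errors-and-omissions renewal 36 days ago vs limit 60 → met
2. fair-housing poster present → met
3. broker supervision audit 302 days ago vs limit 270 → not met
4. fair-housing training 54 days ago vs limit 60 → met
5. trust-account reconciliation 355 days ago vs limit 365 → met
6. trust account balance $1,000 < $5,000 → not met
7. condition 'operates branch offices' holds; continuing education 106 days ago vs limit 120 → met
8. condition 'holds client earnest money' does not hold → requirement n/a → met
Not met: 3, 6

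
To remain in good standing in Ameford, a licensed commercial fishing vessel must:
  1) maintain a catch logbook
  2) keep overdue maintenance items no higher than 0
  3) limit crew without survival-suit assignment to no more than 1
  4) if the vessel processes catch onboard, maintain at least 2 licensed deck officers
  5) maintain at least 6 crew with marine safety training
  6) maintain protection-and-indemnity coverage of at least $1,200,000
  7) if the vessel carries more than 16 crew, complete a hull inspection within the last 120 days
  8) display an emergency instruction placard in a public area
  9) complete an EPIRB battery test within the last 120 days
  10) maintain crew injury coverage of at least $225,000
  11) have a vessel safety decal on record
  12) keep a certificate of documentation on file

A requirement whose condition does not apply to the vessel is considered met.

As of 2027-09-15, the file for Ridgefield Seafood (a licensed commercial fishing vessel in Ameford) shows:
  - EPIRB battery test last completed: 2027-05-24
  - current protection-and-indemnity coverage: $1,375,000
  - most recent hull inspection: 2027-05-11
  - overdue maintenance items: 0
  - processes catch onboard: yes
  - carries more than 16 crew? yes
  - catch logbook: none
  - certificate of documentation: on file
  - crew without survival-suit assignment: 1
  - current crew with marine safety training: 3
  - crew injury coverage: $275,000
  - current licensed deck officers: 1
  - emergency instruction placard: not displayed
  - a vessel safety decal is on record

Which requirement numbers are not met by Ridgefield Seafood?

1. catch logbook absent → not met
2. overdue maintenance items 0 ≤ 0 → met
3. crew without survival-suit assignment 1 ≤ 1 → met
4. condition 'processes catch onboard' holds; licensed deck officers 1 < 2 → not met
5. crew with marine safety training 3 < 6 → not met
6. protection-and-indemnity coverage $1,375,000 ≥ $1,200,000 → met
7. condition 'carries more than 16 crew' holds; hull inspection 127 days ago vs limit 120 → not met
8. emergency instruction placard absent → not met
9. EPIRB battery test 114 days ago vs limit 120 → met
10. crew injury coverage $275,000 ≥ $225,000 → met
11. vessel safety decal present → met
12. certificate of documentation present → met
Not met: 1, 4, 5, 7, 8

1, 4, 5, 7, 8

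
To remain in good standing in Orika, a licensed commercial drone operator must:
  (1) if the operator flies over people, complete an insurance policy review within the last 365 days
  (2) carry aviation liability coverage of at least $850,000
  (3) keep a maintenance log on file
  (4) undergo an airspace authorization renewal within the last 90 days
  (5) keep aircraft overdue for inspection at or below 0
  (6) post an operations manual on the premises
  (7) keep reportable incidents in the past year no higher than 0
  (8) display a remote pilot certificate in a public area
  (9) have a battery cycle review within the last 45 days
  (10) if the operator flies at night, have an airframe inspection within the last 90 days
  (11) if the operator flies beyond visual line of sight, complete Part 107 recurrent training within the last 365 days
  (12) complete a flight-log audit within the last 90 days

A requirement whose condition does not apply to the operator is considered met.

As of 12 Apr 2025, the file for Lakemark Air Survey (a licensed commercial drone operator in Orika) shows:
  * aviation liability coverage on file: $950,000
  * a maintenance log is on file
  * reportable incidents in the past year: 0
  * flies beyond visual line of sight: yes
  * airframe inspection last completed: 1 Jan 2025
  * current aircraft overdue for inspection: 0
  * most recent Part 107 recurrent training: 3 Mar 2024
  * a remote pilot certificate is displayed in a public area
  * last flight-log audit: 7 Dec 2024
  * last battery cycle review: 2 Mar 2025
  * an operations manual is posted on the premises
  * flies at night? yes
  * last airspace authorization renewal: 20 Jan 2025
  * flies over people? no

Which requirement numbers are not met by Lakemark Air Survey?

1. condition 'flies over people' does not hold → requirement n/a → met
2. aviation liability coverage $950,000 ≥ $850,000 → met
3. maintenance log present → met
4. airspace authorization renewal 82 days ago vs limit 90 → met
5. aircraft overdue for inspection 0 ≤ 0 → met
6. operations manual present → met
7. reportable incidents in the past year 0 ≤ 0 → met
8. remote pilot certificate present → met
9. battery cycle review 41 days ago vs limit 45 → met
10. condition 'flies at night' holds; airframe inspection 101 days ago vs limit 90 → not met
11. condition 'flies beyond visual line of sight' holds; Part 107 recurrent training 405 days ago vs limit 365 → not met
12. flight-log audit 126 days ago vs limit 90 → not met
Not met: 10, 11, 12

10, 11, 12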